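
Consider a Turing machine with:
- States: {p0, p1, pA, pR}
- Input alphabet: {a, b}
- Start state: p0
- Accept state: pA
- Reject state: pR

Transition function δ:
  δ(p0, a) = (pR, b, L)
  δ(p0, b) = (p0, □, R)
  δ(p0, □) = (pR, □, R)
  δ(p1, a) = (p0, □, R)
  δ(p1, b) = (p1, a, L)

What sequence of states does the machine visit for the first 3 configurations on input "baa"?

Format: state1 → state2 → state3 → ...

Execution trace:
Initial: [p0]baa
Step 1: δ(p0, b) = (p0, □, R) → □[p0]aa
Step 2: δ(p0, a) = (pR, b, L) → [pR]□ba

The machine reaches the reject state pR and halts.

State sequence: p0 → p0 → pR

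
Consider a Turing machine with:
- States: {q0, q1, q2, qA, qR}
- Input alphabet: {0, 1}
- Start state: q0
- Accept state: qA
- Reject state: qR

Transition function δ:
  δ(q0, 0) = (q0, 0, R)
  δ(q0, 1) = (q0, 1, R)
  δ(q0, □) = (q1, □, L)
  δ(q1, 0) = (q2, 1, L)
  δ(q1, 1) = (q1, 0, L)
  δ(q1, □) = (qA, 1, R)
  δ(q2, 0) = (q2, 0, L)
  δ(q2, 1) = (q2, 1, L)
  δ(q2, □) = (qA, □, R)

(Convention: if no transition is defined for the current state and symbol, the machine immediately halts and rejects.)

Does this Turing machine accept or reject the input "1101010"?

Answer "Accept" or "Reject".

Execution trace:
Initial: [q0]1101010
Step 1: δ(q0, 1) = (q0, 1, R) → 1[q0]101010
Step 2: δ(q0, 1) = (q0, 1, R) → 11[q0]01010
Step 3: δ(q0, 0) = (q0, 0, R) → 110[q0]1010
Step 4: δ(q0, 1) = (q0, 1, R) → 1101[q0]010
Step 5: δ(q0, 0) = (q0, 0, R) → 11010[q0]10
Step 6: δ(q0, 1) = (q0, 1, R) → 110101[q0]0
Step 7: δ(q0, 0) = (q0, 0, R) → 1101010[q0]□
Step 8: δ(q0, □) = (q1, □, L) → 110101[q1]0□
Step 9: δ(q1, 0) = (q2, 1, L) → 11010[q2]11□
Step 10: δ(q2, 1) = (q2, 1, L) → 1101[q2]011□
Step 11: δ(q2, 0) = (q2, 0, L) → 110[q2]1011□
Step 12: δ(q2, 1) = (q2, 1, L) → 11[q2]01011□
Step 13: δ(q2, 0) = (q2, 0, L) → 1[q2]101011□
Step 14: δ(q2, 1) = (q2, 1, L) → [q2]1101011□
Step 15: δ(q2, 1) = (q2, 1, L) → [q2]□1101011□
Step 16: δ(q2, □) = (qA, □, R) → □[qA]1101011□

The machine reaches the accept state qA and halts.

Answer: Accept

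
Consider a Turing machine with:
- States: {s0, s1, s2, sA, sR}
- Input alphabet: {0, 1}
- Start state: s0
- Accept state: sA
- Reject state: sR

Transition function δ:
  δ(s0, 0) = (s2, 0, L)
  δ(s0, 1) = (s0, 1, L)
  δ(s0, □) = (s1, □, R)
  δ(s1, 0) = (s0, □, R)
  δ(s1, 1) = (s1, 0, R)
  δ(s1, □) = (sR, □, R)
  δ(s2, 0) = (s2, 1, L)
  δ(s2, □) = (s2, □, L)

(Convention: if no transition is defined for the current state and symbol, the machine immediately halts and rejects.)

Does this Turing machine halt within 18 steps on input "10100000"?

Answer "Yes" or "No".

Execution trace:
Initial: [s0]10100000
Step 1: δ(s0, 1) = (s0, 1, L) → [s0]□10100000
Step 2: δ(s0, □) = (s1, □, R) → □[s1]10100000
Step 3: δ(s1, 1) = (s1, 0, R) → □0[s1]0100000
Step 4: δ(s1, 0) = (s0, □, R) → □0□[s0]100000
Step 5: δ(s0, 1) = (s0, 1, L) → □0[s0]□100000
Step 6: δ(s0, □) = (s1, □, R) → □0□[s1]100000
Step 7: δ(s1, 1) = (s1, 0, R) → □0□0[s1]00000
Step 8: δ(s1, 0) = (s0, □, R) → □0□0□[s0]0000
Step 9: δ(s0, 0) = (s2, 0, L) → □0□0[s2]□0000
Step 10: δ(s2, □) = (s2, □, L) → □0□[s2]0□0000
Step 11: δ(s2, 0) = (s2, 1, L) → □0[s2]□1□0000
Step 12: δ(s2, □) = (s2, □, L) → □[s2]0□1□0000
Step 13: δ(s2, 0) = (s2, 1, L) → [s2]□1□1□0000
Step 14: δ(s2, □) = (s2, □, L) → [s2]□□1□1□0000
Step 15: δ(s2, □) = (s2, □, L) → [s2]□□□1□1□0000
Step 16: δ(s2, □) = (s2, □, L) → [s2]□□□□1□1□0000
Step 17: δ(s2, □) = (s2, □, L) → [s2]□□□□□1□1□0000
Step 18: δ(s2, □) = (s2, □, L) → [s2]□□□□□□1□1□0000

The machine has not reached a halting state after 18 steps.
The machine did not halt within the 18-step bound.

Answer: No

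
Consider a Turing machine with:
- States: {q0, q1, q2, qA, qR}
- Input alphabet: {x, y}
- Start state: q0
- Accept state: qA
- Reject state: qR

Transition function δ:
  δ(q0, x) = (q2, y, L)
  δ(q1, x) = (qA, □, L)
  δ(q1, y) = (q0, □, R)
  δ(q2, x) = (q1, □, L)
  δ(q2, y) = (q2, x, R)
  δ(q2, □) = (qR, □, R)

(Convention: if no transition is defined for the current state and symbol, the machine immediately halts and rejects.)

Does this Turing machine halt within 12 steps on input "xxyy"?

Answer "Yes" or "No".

Execution trace:
Initial: [q0]xxyy
Step 1: δ(q0, x) = (q2, y, L) → [q2]□yxyy
Step 2: δ(q2, □) = (qR, □, R) → □[qR]yxyy

The machine reaches the reject state qR and halts.
The machine halted after 2 steps (within the 12-step bound).

Answer: Yes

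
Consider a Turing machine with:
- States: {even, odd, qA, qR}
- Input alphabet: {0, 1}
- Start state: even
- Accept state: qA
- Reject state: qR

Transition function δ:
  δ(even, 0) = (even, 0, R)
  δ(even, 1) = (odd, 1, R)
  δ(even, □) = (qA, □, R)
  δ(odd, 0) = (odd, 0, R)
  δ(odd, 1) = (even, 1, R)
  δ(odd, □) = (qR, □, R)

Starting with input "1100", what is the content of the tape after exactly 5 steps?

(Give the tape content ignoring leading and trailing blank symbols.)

Execution trace:
Initial: [even]1100
Step 1: δ(even, 1) = (odd, 1, R) → 1[odd]100
Step 2: δ(odd, 1) = (even, 1, R) → 11[even]00
Step 3: δ(even, 0) = (even, 0, R) → 110[even]0
Step 4: δ(even, 0) = (even, 0, R) → 1100[even]□
Step 5: δ(even, □) = (qA, □, R) → 1100□[qA]□

The machine reaches the accept state qA and halts.

After 5 steps, the tape (ignoring leading/trailing blanks) is: 1100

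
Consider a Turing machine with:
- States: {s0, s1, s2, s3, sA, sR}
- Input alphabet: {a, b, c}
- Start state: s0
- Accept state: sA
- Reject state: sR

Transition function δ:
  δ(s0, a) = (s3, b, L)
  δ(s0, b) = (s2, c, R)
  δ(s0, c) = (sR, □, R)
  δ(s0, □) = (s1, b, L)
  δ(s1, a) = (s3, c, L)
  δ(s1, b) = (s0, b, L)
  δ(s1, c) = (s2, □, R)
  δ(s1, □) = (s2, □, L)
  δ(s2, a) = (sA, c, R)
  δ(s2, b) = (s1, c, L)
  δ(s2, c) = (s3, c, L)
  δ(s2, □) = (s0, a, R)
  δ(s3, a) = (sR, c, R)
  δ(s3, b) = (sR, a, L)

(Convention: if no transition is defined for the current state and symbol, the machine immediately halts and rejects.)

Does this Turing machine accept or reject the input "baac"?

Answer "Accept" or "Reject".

Execution trace:
Initial: [s0]baac
Step 1: δ(s0, b) = (s2, c, R) → c[s2]aac
Step 2: δ(s2, a) = (sA, c, R) → cc[sA]ac

The machine reaches the accept state sA and halts.

Answer: Accept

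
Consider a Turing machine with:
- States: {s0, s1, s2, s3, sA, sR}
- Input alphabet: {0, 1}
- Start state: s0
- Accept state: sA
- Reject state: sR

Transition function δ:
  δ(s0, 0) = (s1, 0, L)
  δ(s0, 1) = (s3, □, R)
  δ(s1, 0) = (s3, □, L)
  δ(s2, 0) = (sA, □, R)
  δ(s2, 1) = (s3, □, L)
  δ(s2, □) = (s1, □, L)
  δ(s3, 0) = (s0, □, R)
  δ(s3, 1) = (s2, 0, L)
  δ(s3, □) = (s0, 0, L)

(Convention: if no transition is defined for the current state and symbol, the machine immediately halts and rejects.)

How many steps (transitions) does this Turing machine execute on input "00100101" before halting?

Execution trace:
Initial: [s0]00100101
Step 1: δ(s0, 0) = (s1, 0, L) → [s1]□00100101

No transition is defined for δ(s1, □). By convention the machine halts and rejects.

The machine executed 1 step before halting.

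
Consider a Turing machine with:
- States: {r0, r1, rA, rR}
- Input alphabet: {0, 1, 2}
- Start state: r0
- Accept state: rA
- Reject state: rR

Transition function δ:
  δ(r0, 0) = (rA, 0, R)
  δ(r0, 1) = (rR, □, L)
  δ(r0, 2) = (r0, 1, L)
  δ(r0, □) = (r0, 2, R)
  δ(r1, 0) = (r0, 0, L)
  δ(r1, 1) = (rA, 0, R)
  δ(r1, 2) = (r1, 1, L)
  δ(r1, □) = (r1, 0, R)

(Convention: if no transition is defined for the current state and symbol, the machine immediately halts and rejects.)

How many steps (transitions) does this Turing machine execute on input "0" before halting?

Execution trace:
Initial: [r0]0
Step 1: δ(r0, 0) = (rA, 0, R) → 0[rA]□

The machine reaches the accept state rA and halts.

The machine executed 1 step before halting.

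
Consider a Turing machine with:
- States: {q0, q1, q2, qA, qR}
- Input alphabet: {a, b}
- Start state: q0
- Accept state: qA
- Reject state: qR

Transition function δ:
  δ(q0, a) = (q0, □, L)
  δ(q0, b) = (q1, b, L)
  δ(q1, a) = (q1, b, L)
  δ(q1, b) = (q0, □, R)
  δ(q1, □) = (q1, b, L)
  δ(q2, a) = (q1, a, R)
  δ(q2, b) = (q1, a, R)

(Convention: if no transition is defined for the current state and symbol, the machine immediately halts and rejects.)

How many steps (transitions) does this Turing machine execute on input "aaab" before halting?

Execution trace:
Initial: [q0]aaab
Step 1: δ(q0, a) = (q0, □, L) → [q0]□□aab

No transition is defined for δ(q0, □). By convention the machine halts and rejects.

The machine executed 1 step before halting.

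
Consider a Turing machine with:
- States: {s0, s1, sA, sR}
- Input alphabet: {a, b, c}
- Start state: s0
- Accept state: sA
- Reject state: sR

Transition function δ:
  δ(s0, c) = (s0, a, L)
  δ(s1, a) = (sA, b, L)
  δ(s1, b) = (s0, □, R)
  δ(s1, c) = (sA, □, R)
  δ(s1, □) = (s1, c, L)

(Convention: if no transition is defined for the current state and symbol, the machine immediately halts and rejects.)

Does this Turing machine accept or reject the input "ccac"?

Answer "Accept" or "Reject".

Execution trace:
Initial: [s0]ccac
Step 1: δ(s0, c) = (s0, a, L) → [s0]□acac

No transition is defined for δ(s0, □). By convention the machine halts and rejects.

Answer: Reject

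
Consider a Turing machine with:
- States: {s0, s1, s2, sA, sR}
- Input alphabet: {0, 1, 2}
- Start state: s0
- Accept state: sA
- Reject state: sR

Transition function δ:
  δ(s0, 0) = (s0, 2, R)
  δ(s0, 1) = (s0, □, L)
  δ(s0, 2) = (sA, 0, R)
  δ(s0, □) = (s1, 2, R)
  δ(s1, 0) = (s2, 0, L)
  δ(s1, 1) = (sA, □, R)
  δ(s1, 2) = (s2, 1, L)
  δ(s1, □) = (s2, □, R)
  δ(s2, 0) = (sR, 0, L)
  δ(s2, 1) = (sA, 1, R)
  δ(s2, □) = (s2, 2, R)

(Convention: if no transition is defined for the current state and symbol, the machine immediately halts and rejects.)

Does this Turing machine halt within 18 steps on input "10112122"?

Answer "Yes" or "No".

Execution trace:
Initial: [s0]10112122
Step 1: δ(s0, 1) = (s0, □, L) → [s0]□□0112122
Step 2: δ(s0, □) = (s1, 2, R) → 2[s1]□0112122
Step 3: δ(s1, □) = (s2, □, R) → 2□[s2]0112122
Step 4: δ(s2, 0) = (sR, 0, L) → 2[sR]□0112122

The machine reaches the reject state sR and halts.
The machine halted after 4 steps (within the 18-step bound).

Answer: Yes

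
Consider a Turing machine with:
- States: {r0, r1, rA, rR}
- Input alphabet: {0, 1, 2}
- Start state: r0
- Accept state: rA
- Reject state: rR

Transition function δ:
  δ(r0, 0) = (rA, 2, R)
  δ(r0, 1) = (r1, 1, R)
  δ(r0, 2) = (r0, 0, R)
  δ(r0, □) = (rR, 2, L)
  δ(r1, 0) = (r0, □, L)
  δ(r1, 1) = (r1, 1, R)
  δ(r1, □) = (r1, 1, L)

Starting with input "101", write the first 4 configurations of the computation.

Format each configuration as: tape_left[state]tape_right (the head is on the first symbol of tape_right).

Transitions applied:
Step 1: δ(r0, 1) = (r1, 1, R)
Step 2: δ(r1, 0) = (r0, □, L)
Step 3: δ(r0, 1) = (r1, 1, R)

The first 4 configurations are:
[r0]101 ⊢ 1[r1]01 ⊢ [r0]1□1 ⊢ 1[r1]□1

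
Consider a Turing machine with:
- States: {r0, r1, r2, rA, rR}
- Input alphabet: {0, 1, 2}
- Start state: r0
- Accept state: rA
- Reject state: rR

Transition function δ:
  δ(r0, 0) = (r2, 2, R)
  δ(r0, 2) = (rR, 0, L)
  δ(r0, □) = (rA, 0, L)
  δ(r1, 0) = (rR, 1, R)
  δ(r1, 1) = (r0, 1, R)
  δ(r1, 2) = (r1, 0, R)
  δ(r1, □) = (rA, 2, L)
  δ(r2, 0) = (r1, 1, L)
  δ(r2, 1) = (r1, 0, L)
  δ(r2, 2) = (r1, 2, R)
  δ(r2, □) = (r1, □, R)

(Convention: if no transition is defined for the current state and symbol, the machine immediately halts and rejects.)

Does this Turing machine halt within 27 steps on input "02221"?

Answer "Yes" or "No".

Execution trace:
Initial: [r0]02221
Step 1: δ(r0, 0) = (r2, 2, R) → 2[r2]2221
Step 2: δ(r2, 2) = (r1, 2, R) → 22[r1]221
Step 3: δ(r1, 2) = (r1, 0, R) → 220[r1]21
Step 4: δ(r1, 2) = (r1, 0, R) → 2200[r1]1
Step 5: δ(r1, 1) = (r0, 1, R) → 22001[r0]□
Step 6: δ(r0, □) = (rA, 0, L) → 2200[rA]10

The machine reaches the accept state rA and halts.
The machine halted after 6 steps (within the 27-step bound).

Answer: Yes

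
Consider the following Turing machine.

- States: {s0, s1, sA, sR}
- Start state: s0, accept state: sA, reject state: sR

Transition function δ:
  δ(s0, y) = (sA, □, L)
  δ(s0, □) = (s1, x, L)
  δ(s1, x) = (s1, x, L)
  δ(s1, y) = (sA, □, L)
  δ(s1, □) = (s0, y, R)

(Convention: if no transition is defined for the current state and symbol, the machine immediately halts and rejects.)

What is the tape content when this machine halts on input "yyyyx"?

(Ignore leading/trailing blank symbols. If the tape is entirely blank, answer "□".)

Execution trace:
Initial: [s0]yyyyx
Step 1: δ(s0, y) = (sA, □, L) → [sA]□□yyyx

The machine reaches the accept state sA and halts.

Final tape (ignoring leading/trailing blanks): yyyx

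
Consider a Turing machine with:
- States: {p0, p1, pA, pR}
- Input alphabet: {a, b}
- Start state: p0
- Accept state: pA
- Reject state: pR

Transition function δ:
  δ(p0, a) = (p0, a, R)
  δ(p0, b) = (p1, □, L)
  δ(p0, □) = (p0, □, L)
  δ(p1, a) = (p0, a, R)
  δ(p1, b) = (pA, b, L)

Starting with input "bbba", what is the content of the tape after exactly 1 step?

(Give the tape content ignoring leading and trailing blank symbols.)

Execution trace:
Initial: [p0]bbba
Step 1: δ(p0, b) = (p1, □, L) → [p1]□□bba

No transition is defined for δ(p1, □). By convention the machine halts and rejects.

After 1 step, the tape (ignoring leading/trailing blanks) is: bba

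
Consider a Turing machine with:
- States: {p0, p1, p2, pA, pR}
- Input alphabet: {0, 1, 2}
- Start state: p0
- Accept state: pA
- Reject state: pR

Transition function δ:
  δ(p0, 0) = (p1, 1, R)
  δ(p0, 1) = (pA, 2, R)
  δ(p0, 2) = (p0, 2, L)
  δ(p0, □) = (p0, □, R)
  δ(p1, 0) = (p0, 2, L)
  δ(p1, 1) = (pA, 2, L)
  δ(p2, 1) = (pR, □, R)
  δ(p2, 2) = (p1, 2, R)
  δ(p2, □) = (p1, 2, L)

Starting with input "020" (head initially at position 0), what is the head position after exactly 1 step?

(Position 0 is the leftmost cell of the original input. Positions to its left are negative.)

Execution trace (head position shown):
Step 0: [p0]020  (head at position 0)
Step 1: move right → 1[p1]20  (head at position 1)

After 1 step, the head is at position 1.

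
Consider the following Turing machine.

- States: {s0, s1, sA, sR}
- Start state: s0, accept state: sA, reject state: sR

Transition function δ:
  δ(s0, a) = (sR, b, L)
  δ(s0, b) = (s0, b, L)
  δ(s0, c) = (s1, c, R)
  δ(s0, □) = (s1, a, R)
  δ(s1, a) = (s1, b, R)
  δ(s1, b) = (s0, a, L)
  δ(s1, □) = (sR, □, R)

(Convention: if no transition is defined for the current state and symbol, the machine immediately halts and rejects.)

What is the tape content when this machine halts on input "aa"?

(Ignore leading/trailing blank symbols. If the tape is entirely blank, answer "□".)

Execution trace:
Initial: [s0]aa
Step 1: δ(s0, a) = (sR, b, L) → [sR]□ba

The machine reaches the reject state sR and halts.

Final tape (ignoring leading/trailing blanks): ba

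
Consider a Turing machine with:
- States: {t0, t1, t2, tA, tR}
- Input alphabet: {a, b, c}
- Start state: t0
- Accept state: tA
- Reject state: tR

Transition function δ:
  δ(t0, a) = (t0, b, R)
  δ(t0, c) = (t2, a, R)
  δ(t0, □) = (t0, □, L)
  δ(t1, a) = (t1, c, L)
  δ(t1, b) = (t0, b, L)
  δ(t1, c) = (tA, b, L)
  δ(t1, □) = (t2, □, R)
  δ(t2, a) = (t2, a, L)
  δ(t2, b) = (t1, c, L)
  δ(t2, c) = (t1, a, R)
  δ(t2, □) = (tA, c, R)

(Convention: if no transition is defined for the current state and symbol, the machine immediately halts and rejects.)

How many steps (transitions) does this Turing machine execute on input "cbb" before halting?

Execution trace:
Initial: [t0]cbb
Step 1: δ(t0, c) = (t2, a, R) → a[t2]bb
Step 2: δ(t2, b) = (t1, c, L) → [t1]acb
Step 3: δ(t1, a) = (t1, c, L) → [t1]□ccb
Step 4: δ(t1, □) = (t2, □, R) → □[t2]ccb
Step 5: δ(t2, c) = (t1, a, R) → □a[t1]cb
Step 6: δ(t1, c) = (tA, b, L) → □[tA]abb

The machine reaches the accept state tA and halts.

The machine executed 6 steps before halting.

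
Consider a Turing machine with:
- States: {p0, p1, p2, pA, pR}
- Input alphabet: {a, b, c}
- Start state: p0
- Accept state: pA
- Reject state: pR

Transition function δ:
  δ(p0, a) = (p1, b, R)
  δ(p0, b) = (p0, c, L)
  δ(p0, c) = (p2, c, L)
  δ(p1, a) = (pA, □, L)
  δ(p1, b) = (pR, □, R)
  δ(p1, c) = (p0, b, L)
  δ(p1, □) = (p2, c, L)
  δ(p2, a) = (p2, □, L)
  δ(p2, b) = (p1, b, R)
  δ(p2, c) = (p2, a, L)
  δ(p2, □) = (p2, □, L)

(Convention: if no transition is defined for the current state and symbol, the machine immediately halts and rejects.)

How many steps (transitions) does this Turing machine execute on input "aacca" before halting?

Execution trace:
Initial: [p0]aacca
Step 1: δ(p0, a) = (p1, b, R) → b[p1]acca
Step 2: δ(p1, a) = (pA, □, L) → [pA]b□cca

The machine reaches the accept state pA and halts.

The machine executed 2 steps before halting.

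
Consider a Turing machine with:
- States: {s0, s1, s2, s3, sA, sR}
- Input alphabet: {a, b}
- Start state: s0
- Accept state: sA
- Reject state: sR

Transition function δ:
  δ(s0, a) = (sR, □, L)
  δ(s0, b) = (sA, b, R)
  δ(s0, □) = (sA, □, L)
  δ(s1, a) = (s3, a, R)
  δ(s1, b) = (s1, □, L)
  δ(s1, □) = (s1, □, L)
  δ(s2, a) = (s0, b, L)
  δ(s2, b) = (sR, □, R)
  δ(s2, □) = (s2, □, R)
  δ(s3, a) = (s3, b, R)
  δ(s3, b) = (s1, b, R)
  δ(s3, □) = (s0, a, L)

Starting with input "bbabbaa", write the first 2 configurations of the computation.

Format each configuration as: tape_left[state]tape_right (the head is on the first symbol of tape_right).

Transitions applied:
Step 1: δ(s0, b) = (sA, b, R)

The first 2 configurations are:
[s0]bbabbaa ⊢ b[sA]babbaa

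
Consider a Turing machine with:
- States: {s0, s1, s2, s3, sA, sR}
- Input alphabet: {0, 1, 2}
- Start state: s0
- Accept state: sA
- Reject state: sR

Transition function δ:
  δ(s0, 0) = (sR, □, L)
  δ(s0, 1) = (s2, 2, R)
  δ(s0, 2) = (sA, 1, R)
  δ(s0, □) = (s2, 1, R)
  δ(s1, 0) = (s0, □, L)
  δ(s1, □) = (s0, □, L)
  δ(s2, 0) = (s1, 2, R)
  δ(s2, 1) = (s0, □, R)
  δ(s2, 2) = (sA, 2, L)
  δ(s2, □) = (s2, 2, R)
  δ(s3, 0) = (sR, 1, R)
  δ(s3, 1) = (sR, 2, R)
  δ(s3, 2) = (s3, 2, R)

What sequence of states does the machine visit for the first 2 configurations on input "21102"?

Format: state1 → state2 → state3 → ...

Execution trace:
Initial: [s0]21102
Step 1: δ(s0, 2) = (sA, 1, R) → 1[sA]1102

The machine reaches the accept state sA and halts.

State sequence: s0 → sA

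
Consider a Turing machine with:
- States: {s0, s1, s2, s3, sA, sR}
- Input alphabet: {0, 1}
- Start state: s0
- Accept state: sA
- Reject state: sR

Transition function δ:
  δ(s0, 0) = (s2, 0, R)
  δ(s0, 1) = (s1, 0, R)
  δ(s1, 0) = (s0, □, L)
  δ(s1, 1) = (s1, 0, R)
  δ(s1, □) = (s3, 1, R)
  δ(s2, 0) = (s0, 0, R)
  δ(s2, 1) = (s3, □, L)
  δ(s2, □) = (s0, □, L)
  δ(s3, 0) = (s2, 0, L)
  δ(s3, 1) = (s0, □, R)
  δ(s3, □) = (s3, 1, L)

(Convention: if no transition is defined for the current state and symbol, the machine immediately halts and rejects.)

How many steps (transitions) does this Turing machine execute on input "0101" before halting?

Execution trace:
Initial: [s0]0101
Step 1: δ(s0, 0) = (s2, 0, R) → 0[s2]101
Step 2: δ(s2, 1) = (s3, □, L) → [s3]0□01
Step 3: δ(s3, 0) = (s2, 0, L) → [s2]□0□01
Step 4: δ(s2, □) = (s0, □, L) → [s0]□□0□01

No transition is defined for δ(s0, □). By convention the machine halts and rejects.

The machine executed 4 steps before halting.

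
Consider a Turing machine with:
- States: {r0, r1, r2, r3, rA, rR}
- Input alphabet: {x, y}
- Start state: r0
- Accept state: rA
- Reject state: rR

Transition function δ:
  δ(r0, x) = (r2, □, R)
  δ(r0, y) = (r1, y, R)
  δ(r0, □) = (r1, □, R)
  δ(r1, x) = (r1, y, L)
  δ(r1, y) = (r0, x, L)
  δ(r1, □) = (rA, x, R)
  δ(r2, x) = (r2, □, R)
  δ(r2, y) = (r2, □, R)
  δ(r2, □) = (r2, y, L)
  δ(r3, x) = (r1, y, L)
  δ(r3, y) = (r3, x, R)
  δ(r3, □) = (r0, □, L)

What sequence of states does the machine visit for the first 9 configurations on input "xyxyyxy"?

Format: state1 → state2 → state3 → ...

Execution trace:
Initial: [r0]xyxyyxy
Step 1: δ(r0, x) = (r2, □, R) → □[r2]yxyyxy
Step 2: δ(r2, y) = (r2, □, R) → □□[r2]xyyxy
Step 3: δ(r2, x) = (r2, □, R) → □□□[r2]yyxy
Step 4: δ(r2, y) = (r2, □, R) → □□□□[r2]yxy
Step 5: δ(r2, y) = (r2, □, R) → □□□□□[r2]xy
Step 6: δ(r2, x) = (r2, □, R) → □□□□□□[r2]y
Step 7: δ(r2, y) = (r2, □, R) → □□□□□□□[r2]□
Step 8: δ(r2, □) = (r2, y, L) → □□□□□□[r2]□y

State sequence: r0 → r2 → r2 → r2 → r2 → r2 → r2 → r2 → r2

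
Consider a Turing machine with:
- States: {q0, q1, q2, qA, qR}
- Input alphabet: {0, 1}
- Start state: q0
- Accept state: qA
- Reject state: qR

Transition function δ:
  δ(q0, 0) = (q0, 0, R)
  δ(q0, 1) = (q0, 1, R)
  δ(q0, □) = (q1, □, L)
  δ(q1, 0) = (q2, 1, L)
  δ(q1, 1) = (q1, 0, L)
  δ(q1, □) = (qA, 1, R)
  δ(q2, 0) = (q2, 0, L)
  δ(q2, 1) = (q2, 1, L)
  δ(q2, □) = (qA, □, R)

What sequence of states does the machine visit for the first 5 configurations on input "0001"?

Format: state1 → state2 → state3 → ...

Execution trace:
Initial: [q0]0001
Step 1: δ(q0, 0) = (q0, 0, R) → 0[q0]001
Step 2: δ(q0, 0) = (q0, 0, R) → 00[q0]01
Step 3: δ(q0, 0) = (q0, 0, R) → 000[q0]1
Step 4: δ(q0, 1) = (q0, 1, R) → 0001[q0]□

State sequence: q0 → q0 → q0 → q0 → q0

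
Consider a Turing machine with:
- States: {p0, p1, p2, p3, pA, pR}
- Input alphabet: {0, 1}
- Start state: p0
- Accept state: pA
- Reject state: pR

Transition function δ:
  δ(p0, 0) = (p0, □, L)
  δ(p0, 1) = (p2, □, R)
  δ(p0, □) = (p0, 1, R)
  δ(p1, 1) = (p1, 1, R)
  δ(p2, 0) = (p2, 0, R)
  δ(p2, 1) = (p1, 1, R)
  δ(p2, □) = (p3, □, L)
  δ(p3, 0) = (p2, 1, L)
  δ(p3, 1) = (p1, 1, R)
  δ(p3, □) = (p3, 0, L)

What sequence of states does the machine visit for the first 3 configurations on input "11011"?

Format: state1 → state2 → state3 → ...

Execution trace:
Initial: [p0]11011
Step 1: δ(p0, 1) = (p2, □, R) → □[p2]1011
Step 2: δ(p2, 1) = (p1, 1, R) → □1[p1]011

No transition is defined for δ(p1, 0). By convention the machine halts and rejects.

State sequence: p0 → p2 → p1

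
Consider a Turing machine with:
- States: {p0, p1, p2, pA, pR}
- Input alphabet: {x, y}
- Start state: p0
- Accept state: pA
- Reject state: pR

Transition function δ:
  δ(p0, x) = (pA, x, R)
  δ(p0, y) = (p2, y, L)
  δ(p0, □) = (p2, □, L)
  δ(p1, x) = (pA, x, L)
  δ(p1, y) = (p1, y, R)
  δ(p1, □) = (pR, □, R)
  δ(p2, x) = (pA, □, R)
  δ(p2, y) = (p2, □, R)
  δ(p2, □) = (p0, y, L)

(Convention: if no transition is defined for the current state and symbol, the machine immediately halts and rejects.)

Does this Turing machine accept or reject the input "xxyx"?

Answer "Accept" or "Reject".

Execution trace:
Initial: [p0]xxyx
Step 1: δ(p0, x) = (pA, x, R) → x[pA]xyx

The machine reaches the accept state pA and halts.

Answer: Accept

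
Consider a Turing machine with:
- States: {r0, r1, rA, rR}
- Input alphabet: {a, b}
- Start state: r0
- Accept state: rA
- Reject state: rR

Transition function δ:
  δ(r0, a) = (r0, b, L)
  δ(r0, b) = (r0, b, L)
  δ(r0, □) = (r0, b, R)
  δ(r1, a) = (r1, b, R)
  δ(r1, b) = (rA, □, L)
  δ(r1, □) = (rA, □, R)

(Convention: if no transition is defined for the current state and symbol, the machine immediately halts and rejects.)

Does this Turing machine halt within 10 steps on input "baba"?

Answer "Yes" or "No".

Execution trace:
Initial: [r0]baba
Step 1: δ(r0, b) = (r0, b, L) → [r0]□baba
Step 2: δ(r0, □) = (r0, b, R) → b[r0]baba
Step 3: δ(r0, b) = (r0, b, L) → [r0]bbaba
Step 4: δ(r0, b) = (r0, b, L) → [r0]□bbaba
Step 5: δ(r0, □) = (r0, b, R) → b[r0]bbaba
Step 6: δ(r0, b) = (r0, b, L) → [r0]bbbaba
Step 7: δ(r0, b) = (r0, b, L) → [r0]□bbbaba
Step 8: δ(r0, □) = (r0, b, R) → b[r0]bbbaba
Step 9: δ(r0, b) = (r0, b, L) → [r0]bbbbaba
Step 10: δ(r0, b) = (r0, b, L) → [r0]□bbbbaba

The machine has not reached a halting state after 10 steps.
The machine did not halt within the 10-step bound.

Answer: No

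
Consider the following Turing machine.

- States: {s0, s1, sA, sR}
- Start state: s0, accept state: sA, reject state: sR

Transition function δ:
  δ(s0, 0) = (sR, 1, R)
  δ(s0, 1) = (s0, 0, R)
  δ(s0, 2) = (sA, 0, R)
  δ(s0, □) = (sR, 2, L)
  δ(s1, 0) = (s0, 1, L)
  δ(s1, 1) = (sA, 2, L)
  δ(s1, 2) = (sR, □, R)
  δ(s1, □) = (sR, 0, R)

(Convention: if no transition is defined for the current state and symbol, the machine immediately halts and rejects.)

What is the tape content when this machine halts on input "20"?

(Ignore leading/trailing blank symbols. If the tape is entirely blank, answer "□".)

Execution trace:
Initial: [s0]20
Step 1: δ(s0, 2) = (sA, 0, R) → 0[sA]0

The machine reaches the accept state sA and halts.

Final tape (ignoring leading/trailing blanks): 00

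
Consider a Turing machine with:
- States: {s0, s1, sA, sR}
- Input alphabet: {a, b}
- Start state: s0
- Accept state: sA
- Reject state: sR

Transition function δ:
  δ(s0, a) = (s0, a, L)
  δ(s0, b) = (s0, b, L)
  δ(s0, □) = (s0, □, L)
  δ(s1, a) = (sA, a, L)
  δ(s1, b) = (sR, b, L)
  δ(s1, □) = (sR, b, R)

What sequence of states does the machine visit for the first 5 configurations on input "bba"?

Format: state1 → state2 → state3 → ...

Execution trace:
Initial: [s0]bba
Step 1: δ(s0, b) = (s0, b, L) → [s0]□bba
Step 2: δ(s0, □) = (s0, □, L) → [s0]□□bba
Step 3: δ(s0, □) = (s0, □, L) → [s0]□□□bba
Step 4: δ(s0, □) = (s0, □, L) → [s0]□□□□bba

State sequence: s0 → s0 → s0 → s0 → s0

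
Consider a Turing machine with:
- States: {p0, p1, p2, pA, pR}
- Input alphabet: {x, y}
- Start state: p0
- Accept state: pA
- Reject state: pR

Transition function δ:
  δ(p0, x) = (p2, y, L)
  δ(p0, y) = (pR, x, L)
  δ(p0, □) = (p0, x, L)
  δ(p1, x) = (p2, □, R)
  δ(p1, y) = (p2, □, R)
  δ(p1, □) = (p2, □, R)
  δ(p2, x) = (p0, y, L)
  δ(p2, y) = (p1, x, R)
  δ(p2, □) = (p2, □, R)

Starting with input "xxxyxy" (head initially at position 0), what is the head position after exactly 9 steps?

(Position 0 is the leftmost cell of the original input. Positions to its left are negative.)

Execution trace (head position shown):
Step 0: [p0]xxxyxy  (head at position 0)
Step 1: move left → [p2]□yxxyxy  (head at position -1)
Step 2: move right → □[p2]yxxyxy  (head at position 0)
Step 3: move right → □x[p1]xxyxy  (head at position 1)
Step 4: move right → □x□[p2]xyxy  (head at position 2)
Step 5: move left → □x[p0]□yyxy  (head at position 1)
Step 6: move left → □[p0]xxyyxy  (head at position 0)
Step 7: move left → [p2]□yxyyxy  (head at position -1)
Step 8: move right → □[p2]yxyyxy  (head at position 0)
Step 9: move right → □x[p1]xyyxy  (head at position 1)

After 9 steps, the head is at position 1.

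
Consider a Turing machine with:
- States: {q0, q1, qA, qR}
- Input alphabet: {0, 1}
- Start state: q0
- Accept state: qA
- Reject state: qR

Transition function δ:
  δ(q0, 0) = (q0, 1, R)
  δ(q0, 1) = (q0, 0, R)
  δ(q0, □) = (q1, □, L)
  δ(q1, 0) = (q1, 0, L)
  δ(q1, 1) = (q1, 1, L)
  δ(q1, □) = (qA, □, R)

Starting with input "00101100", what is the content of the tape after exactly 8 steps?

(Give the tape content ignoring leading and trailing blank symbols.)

Execution trace:
Initial: [q0]00101100
Step 1: δ(q0, 0) = (q0, 1, R) → 1[q0]0101100
Step 2: δ(q0, 0) = (q0, 1, R) → 11[q0]101100
Step 3: δ(q0, 1) = (q0, 0, R) → 110[q0]01100
Step 4: δ(q0, 0) = (q0, 1, R) → 1101[q0]1100
Step 5: δ(q0, 1) = (q0, 0, R) → 11010[q0]100
Step 6: δ(q0, 1) = (q0, 0, R) → 110100[q0]00
Step 7: δ(q0, 0) = (q0, 1, R) → 1101001[q0]0
Step 8: δ(q0, 0) = (q0, 1, R) → 11010011[q0]□

After 8 steps, the tape (ignoring leading/trailing blanks) is: 11010011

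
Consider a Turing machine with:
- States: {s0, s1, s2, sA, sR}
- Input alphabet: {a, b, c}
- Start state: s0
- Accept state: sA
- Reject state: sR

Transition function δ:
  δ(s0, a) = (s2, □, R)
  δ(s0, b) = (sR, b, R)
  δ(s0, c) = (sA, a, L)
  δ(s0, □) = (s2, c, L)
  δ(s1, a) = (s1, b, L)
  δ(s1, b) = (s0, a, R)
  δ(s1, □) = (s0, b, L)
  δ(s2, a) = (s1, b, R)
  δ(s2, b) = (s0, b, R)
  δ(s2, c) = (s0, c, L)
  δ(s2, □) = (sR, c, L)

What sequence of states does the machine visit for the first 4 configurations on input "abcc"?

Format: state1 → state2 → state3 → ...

Execution trace:
Initial: [s0]abcc
Step 1: δ(s0, a) = (s2, □, R) → □[s2]bcc
Step 2: δ(s2, b) = (s0, b, R) → □b[s0]cc
Step 3: δ(s0, c) = (sA, a, L) → □[sA]bac

The machine reaches the accept state sA and halts.

State sequence: s0 → s2 → s0 → sA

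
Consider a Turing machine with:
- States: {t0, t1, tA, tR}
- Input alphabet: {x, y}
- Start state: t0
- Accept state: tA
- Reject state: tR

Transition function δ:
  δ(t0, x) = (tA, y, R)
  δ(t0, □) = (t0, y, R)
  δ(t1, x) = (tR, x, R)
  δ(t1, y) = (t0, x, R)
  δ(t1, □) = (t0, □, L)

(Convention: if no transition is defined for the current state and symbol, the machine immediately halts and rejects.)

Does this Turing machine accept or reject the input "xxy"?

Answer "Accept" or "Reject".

Execution trace:
Initial: [t0]xxy
Step 1: δ(t0, x) = (tA, y, R) → y[tA]xy

The machine reaches the accept state tA and halts.

Answer: Accept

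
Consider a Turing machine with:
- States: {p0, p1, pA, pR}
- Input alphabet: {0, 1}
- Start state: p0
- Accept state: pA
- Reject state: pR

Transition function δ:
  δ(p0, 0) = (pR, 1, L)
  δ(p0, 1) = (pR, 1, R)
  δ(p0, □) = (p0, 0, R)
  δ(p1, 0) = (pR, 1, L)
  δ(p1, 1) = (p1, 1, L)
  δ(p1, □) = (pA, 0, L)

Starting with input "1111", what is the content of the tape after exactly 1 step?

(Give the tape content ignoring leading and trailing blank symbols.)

Execution trace:
Initial: [p0]1111
Step 1: δ(p0, 1) = (pR, 1, R) → 1[pR]111

The machine reaches the reject state pR and halts.

After 1 step, the tape (ignoring leading/trailing blanks) is: 1111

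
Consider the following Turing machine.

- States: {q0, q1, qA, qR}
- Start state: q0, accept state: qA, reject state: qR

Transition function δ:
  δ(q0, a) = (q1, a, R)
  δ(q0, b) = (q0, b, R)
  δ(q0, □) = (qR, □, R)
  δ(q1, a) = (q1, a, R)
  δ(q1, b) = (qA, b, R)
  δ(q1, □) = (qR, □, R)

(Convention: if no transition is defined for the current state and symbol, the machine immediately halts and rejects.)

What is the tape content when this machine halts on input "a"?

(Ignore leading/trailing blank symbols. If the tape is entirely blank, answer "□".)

Execution trace:
Initial: [q0]a
Step 1: δ(q0, a) = (q1, a, R) → a[q1]□
Step 2: δ(q1, □) = (qR, □, R) → a□[qR]□

The machine reaches the reject state qR and halts.

Final tape (ignoring leading/trailing blanks): a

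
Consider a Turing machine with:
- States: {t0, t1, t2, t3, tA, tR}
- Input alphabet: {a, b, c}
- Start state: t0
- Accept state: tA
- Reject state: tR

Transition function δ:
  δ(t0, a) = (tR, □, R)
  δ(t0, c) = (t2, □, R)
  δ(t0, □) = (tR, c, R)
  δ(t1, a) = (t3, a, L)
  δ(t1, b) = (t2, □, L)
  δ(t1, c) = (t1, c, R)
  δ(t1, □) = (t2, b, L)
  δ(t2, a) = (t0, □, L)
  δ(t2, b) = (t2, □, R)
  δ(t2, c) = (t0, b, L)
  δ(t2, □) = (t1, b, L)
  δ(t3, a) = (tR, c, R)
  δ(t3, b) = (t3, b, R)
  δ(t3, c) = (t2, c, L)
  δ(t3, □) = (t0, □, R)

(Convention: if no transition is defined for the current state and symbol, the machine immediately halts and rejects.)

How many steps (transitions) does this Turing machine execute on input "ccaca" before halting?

Execution trace:
Initial: [t0]ccaca
Step 1: δ(t0, c) = (t2, □, R) → □[t2]caca
Step 2: δ(t2, c) = (t0, b, L) → [t0]□baca
Step 3: δ(t0, □) = (tR, c, R) → c[tR]baca

The machine reaches the reject state tR and halts.

The machine executed 3 steps before halting.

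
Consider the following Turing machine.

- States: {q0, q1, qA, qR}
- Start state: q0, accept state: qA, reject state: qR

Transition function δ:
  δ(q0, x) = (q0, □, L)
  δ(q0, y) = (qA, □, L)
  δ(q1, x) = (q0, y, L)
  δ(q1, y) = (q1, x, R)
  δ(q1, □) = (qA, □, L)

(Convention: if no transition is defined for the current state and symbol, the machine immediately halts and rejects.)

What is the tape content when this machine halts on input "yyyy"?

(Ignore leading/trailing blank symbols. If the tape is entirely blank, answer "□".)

Execution trace:
Initial: [q0]yyyy
Step 1: δ(q0, y) = (qA, □, L) → [qA]□□yyy

The machine reaches the accept state qA and halts.

Final tape (ignoring leading/trailing blanks): yyy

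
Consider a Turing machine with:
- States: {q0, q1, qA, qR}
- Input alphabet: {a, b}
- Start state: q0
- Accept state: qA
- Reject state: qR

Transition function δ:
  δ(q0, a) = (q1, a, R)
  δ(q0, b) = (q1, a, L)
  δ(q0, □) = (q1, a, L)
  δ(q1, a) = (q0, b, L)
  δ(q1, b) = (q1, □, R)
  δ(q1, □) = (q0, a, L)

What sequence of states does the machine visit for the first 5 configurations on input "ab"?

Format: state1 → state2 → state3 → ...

Execution trace:
Initial: [q0]ab
Step 1: δ(q0, a) = (q1, a, R) → a[q1]b
Step 2: δ(q1, b) = (q1, □, R) → a□[q1]□
Step 3: δ(q1, □) = (q0, a, L) → a[q0]□a
Step 4: δ(q0, □) = (q1, a, L) → [q1]aaa

State sequence: q0 → q1 → q1 → q0 → q1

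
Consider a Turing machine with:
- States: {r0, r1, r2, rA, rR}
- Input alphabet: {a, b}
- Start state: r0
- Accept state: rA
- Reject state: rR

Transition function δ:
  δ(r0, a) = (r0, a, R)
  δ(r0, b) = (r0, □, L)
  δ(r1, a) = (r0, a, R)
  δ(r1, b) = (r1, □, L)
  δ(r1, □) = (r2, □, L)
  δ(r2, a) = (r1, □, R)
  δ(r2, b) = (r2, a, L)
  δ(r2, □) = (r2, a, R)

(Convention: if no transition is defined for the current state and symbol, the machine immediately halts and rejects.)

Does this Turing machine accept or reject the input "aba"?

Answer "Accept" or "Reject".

Execution trace:
Initial: [r0]aba
Step 1: δ(r0, a) = (r0, a, R) → a[r0]ba
Step 2: δ(r0, b) = (r0, □, L) → [r0]a□a
Step 3: δ(r0, a) = (r0, a, R) → a[r0]□a

No transition is defined for δ(r0, □). By convention the machine halts and rejects.

Answer: Reject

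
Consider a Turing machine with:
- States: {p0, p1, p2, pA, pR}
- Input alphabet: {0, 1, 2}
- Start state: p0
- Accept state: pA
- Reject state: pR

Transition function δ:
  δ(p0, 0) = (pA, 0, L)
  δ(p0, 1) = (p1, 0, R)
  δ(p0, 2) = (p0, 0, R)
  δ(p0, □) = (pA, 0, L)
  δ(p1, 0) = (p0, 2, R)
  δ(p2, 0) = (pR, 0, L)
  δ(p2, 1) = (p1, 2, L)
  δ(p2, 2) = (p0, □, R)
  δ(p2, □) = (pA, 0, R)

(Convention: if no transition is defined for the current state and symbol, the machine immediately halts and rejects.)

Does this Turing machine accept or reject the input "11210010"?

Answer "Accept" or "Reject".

Execution trace:
Initial: [p0]11210010
Step 1: δ(p0, 1) = (p1, 0, R) → 0[p1]1210010

No transition is defined for δ(p1, 1). By convention the machine halts and rejects.

Answer: Reject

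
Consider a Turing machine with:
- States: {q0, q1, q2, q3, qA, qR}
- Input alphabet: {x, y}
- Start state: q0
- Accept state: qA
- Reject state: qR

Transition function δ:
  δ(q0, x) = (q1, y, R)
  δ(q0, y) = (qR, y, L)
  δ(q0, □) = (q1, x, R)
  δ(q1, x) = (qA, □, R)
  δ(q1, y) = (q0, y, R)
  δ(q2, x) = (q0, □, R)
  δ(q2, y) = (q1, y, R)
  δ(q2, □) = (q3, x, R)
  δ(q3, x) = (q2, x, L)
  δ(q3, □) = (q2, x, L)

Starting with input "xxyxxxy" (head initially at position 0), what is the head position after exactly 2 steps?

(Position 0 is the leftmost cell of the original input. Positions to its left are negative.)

Execution trace (head position shown):
Step 0: [q0]xxyxxxy  (head at position 0)
Step 1: move right → y[q1]xyxxxy  (head at position 1)
Step 2: move right → y□[qA]yxxxy  (head at position 2)

After 2 steps, the head is at position 2.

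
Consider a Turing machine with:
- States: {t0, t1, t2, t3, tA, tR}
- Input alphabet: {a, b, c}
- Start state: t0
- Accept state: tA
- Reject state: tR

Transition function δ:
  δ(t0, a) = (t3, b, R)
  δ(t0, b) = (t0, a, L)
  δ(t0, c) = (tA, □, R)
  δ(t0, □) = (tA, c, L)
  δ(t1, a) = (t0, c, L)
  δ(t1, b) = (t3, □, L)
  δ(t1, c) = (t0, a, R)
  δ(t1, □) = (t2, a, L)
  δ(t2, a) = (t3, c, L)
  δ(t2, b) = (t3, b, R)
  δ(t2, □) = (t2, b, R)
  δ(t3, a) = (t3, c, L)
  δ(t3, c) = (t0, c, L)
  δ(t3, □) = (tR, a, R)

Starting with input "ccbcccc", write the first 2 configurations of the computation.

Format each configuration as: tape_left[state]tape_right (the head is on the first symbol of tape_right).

Transitions applied:
Step 1: δ(t0, c) = (tA, □, R)

The first 2 configurations are:
[t0]ccbcccc ⊢ □[tA]cbcccc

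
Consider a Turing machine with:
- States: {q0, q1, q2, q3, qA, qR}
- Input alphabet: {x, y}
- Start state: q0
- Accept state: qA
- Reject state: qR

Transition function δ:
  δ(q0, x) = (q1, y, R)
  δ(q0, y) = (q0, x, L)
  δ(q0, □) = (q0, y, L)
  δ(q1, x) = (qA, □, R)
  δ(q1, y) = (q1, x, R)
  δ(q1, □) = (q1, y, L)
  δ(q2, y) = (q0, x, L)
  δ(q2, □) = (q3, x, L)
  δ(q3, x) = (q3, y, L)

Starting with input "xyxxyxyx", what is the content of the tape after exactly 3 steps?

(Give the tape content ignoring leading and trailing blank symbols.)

Execution trace:
Initial: [q0]xyxxyxyx
Step 1: δ(q0, x) = (q1, y, R) → y[q1]yxxyxyx
Step 2: δ(q1, y) = (q1, x, R) → yx[q1]xxyxyx
Step 3: δ(q1, x) = (qA, □, R) → yx□[qA]xyxyx

The machine reaches the accept state qA and halts.

After 3 steps, the tape (ignoring leading/trailing blanks) is: yx□xyxyx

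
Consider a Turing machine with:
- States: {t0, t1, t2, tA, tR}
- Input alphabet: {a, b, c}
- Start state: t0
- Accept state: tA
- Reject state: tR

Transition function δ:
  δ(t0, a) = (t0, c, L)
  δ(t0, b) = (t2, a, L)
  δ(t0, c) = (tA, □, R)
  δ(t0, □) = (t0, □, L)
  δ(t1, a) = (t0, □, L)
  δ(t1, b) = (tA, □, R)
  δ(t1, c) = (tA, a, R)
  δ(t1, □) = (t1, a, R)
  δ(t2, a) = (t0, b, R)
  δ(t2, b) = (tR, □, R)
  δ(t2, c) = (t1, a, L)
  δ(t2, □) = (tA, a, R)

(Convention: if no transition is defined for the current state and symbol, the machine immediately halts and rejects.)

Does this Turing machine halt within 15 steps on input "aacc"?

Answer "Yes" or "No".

Execution trace:
Initial: [t0]aacc
Step 1: δ(t0, a) = (t0, c, L) → [t0]□cacc
Step 2: δ(t0, □) = (t0, □, L) → [t0]□□cacc
Step 3: δ(t0, □) = (t0, □, L) → [t0]□□□cacc
Step 4: δ(t0, □) = (t0, □, L) → [t0]□□□□cacc
Step 5: δ(t0, □) = (t0, □, L) → [t0]□□□□□cacc
Step 6: δ(t0, □) = (t0, □, L) → [t0]□□□□□□cacc
Step 7: δ(t0, □) = (t0, □, L) → [t0]□□□□□□□cacc
Step 8: δ(t0, □) = (t0, □, L) → [t0]□□□□□□□□cacc
Step 9: δ(t0, □) = (t0, □, L) → [t0]□□□□□□□□□cacc
Step 10: δ(t0, □) = (t0, □, L) → [t0]□□□□□□□□□□cacc
Step 11: δ(t0, □) = (t0, □, L) → [t0]□□□□□□□□□□□cacc
Step 12: δ(t0, □) = (t0, □, L) → [t0]□□□□□□□□□□□□cacc
Step 13: δ(t0, □) = (t0, □, L) → [t0]□□□□□□□□□□□□□cacc
Step 14: δ(t0, □) = (t0, □, L) → [t0]□□□□□□□□□□□□□□cacc
Step 15: δ(t0, □) = (t0, □, L) → [t0]□□□□□□□□□□□□□□□cacc

The machine has not reached a halting state after 15 steps.
The machine did not halt within the 15-step bound.

Answer: No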